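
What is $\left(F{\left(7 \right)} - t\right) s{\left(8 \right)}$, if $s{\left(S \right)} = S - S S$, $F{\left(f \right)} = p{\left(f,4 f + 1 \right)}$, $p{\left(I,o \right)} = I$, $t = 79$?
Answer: $4032$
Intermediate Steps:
$F{\left(f \right)} = f$
$s{\left(S \right)} = S - S^{2}$
$\left(F{\left(7 \right)} - t\right) s{\left(8 \right)} = \left(7 - 79\right) 8 \left(1 - 8\right) = - 72 \cdot 8 \left(-7\right) = \left(-72\right) \left(-56\right) = 4032$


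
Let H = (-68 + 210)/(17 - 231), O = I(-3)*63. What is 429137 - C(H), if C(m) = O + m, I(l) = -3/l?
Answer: 45910989/107 ≈ 4.2907e+5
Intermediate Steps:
O = 63 (O = -3/(-3)*63 = -3*(-⅓)*63 = 1*63 = 63)
H = -71/107 (H = 142/(-214) = 142*(-1/214) = -71/107 ≈ -0.66355)
C(m) = 63 + m
429137 - C(H) = 429137 - (63 - 71/107) = 429137 - 1*6670/107 = 429137 - 6670/107 = 45910989/107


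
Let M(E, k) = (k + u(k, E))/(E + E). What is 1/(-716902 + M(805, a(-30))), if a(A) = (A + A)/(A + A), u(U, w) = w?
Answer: -805/577105707 ≈ -1.3949e-6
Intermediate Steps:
a(A) = 1 (a(A) = (2*A)/((2*A)) = (2*A)*(1/(2*A)) = 1)
M(E, k) = (E + k)/(2*E) (M(E, k) = (k + E)/(E + E) = (E + k)/((2*E)) = (E + k)*(1/(2*E)) = (E + k)/(2*E))
1/(-716902 + M(805, a(-30))) = 1/(-716902 + (½)*(805 + 1)/805) = 1/(-716902 + (½)*(1/805)*806) = 1/(-716902 + 403/805) = 1/(-577105707/805) = -805/577105707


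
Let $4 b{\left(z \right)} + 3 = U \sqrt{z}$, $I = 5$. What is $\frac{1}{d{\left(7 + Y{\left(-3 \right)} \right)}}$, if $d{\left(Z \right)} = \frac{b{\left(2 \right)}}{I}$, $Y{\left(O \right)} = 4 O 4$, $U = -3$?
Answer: $\frac{20}{3} - \frac{20 \sqrt{2}}{3} \approx -2.7614$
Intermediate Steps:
$Y{\left(O \right)} = 16 O$
$b{\left(z \right)} = - \frac{3}{4} - \frac{3 \sqrt{z}}{4}$ ($b{\left(z \right)} = - \frac{3}{4} + \frac{\left(-3\right) \sqrt{z}}{4} = - \frac{3}{4} - \frac{3 \sqrt{z}}{4}$)
$d{\left(Z \right)} = - \frac{3}{20} - \frac{3 \sqrt{2}}{20}$ ($d{\left(Z \right)} = \frac{- \frac{3}{4} - \frac{3 \sqrt{2}}{4}}{5} = \left(- \frac{3}{4} - \frac{3 \sqrt{2}}{4}\right) \frac{1}{5} = - \frac{3}{20} - \frac{3 \sqrt{2}}{20}$)
$\frac{1}{d{\left(7 + Y{\left(-3 \right)} \right)}} = \frac{1}{- \frac{3}{20} - \frac{3 \sqrt{2}}{20}}$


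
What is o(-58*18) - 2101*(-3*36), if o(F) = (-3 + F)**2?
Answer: 1323117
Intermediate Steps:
o(-58*18) - 2101*(-3*36) = (-3 - 58*18)**2 - 2101*(-3*36) = (-3 - 1044)**2 - 2101*(-108) = (-1047)**2 - 1*(-226908) = 1096209 + 226908 = 1323117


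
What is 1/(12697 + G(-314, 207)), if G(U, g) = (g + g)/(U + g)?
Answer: 107/1358165 ≈ 7.8783e-5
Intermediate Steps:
G(U, g) = 2*g/(U + g) (G(U, g) = (2*g)/(U + g) = 2*g/(U + g))
1/(12697 + G(-314, 207)) = 1/(12697 + 2*207/(-314 + 207)) = 1/(12697 + 2*207/(-107)) = 1/(12697 + 2*207*(-1/107)) = 1/(12697 - 414/107) = 1/(1358165/107) = 107/1358165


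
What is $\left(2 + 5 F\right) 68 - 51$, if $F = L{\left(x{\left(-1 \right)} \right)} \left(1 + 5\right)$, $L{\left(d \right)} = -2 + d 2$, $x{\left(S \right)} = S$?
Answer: $-8075$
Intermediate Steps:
$L{\left(d \right)} = -2 + 2 d$
$F = -24$ ($F = \left(-2 + 2 \left(-1\right)\right) \left(1 + 5\right) = \left(-2 - 2\right) 6 = \left(-4\right) 6 = -24$)
$\left(2 + 5 F\right) 68 - 51 = \left(2 + 5 \left(-24\right)\right) 68 - 51 = \left(2 - 120\right) 68 - 51 = \left(-118\right) 68 - 51 = -8024 - 51 = -8075$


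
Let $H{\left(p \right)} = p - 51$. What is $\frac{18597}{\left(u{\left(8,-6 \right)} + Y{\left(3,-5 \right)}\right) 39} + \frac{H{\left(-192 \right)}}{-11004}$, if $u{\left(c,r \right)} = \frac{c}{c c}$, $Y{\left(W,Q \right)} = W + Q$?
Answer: $- \frac{181887661}{715260} \approx -254.3$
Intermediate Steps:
$H{\left(p \right)} = -51 + p$
$Y{\left(W,Q \right)} = Q + W$
$u{\left(c,r \right)} = \frac{1}{c}$ ($u{\left(c,r \right)} = \frac{c}{c^{2}} = \frac{1}{c}$)
$\frac{18597}{\left(u{\left(8,-6 \right)} + Y{\left(3,-5 \right)}\right) 39} + \frac{H{\left(-192 \right)}}{-11004} = \frac{18597}{\left(\frac{1}{8} + \left(-5 + 3\right)\right) 39} + \frac{-51 - 192}{-11004} = \frac{18597}{\left(\frac{1}{8} - 2\right) 39} - - \frac{81}{3668} = \frac{18597}{\left(- \frac{15}{8}\right) 39} + \frac{81}{3668} = \frac{18597}{- \frac{585}{8}} + \frac{81}{3668} = 18597 \left(- \frac{8}{585}\right) + \frac{81}{3668} = - \frac{49592}{195} + \frac{81}{3668} = - \frac{181887661}{715260}$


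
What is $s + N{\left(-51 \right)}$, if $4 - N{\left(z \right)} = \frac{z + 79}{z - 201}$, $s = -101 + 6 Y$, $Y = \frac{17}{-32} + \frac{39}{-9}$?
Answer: $- \frac{18155}{144} \approx -126.08$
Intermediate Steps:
$Y = - \frac{467}{96}$ ($Y = 17 \left(- \frac{1}{32}\right) + 39 \left(- \frac{1}{9}\right) = - \frac{17}{32} - \frac{13}{3} = - \frac{467}{96} \approx -4.8646$)
$s = - \frac{2083}{16}$ ($s = -101 + 6 \left(- \frac{467}{96}\right) = -101 - \frac{467}{16} = - \frac{2083}{16} \approx -130.19$)
$N{\left(z \right)} = 4 - \frac{79 + z}{-201 + z}$ ($N{\left(z \right)} = 4 - \frac{z + 79}{z - 201} = 4 - \frac{79 + z}{-201 + z}$)
$s + N{\left(-51 \right)} = - \frac{2083}{16} + \frac{-883 + 3 \left(-51\right)}{-201 - 51} = - \frac{2083}{16} + \frac{-883 - 153}{-252} = - \frac{2083}{16} - - \frac{37}{9} = - \frac{2083}{16} + \frac{37}{9} = - \frac{18155}{144}$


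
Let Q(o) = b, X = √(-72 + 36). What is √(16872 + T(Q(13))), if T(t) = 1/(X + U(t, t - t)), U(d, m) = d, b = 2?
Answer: √(1687205 - 15*I)/10 ≈ 129.89 - 0.0005774*I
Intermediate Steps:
X = 6*I (X = √(-36) = 6*I ≈ 6.0*I)
Q(o) = 2
T(t) = 1/(t + 6*I) (T(t) = 1/(6*I + t) = 1/(t + 6*I))
√(16872 + T(Q(13))) = √(16872 + 1/(2 + 6*I)) = √(16872 + (2 - 6*I)/40)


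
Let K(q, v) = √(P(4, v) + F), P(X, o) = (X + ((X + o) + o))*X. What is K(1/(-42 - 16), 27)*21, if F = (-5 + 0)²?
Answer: 21*√273 ≈ 346.98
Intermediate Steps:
P(X, o) = X*(2*X + 2*o) (P(X, o) = (X + (X + 2*o))*X = (2*X + 2*o)*X = X*(2*X + 2*o))
F = 25 (F = (-5)² = 25)
K(q, v) = √(57 + 8*v) (K(q, v) = √(2*4*(4 + v) + 25) = √((32 + 8*v) + 25) = √(57 + 8*v))
K(1/(-42 - 16), 27)*21 = √(57 + 8*27)*21 = √(57 + 216)*21 = √273*21 = 21*√273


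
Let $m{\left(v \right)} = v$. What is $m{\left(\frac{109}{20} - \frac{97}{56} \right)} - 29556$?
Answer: $- \frac{8274639}{280} \approx -29552.0$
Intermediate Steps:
$m{\left(\frac{109}{20} - \frac{97}{56} \right)} - 29556 = \left(\frac{109}{20} - \frac{97}{56}\right) - 29556 = \frac{1041}{280} - 29556 = - \frac{8274639}{280}$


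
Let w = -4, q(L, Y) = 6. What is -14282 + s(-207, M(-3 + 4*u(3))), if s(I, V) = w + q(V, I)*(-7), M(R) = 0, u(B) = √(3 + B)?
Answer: -14328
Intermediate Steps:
s(I, V) = -46 (s(I, V) = -4 + 6*(-7) = -4 - 42 = -46)
-14282 + s(-207, M(-3 + 4*u(3))) = -14282 - 46 = -14328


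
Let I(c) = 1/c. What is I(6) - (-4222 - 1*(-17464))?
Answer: -79451/6 ≈ -13242.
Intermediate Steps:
I(6) - (-4222 - 1*(-17464)) = 1/6 - (-4222 - 1*(-17464)) = ⅙ - (-4222 + 17464) = ⅙ - 1*13242 = ⅙ - 13242 = -79451/6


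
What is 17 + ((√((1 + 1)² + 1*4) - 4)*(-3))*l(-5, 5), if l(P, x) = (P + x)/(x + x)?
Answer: 17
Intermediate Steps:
l(P, x) = (P + x)/(2*x) (l(P, x) = (P + x)/((2*x)) = (P + x)*(1/(2*x)) = (P + x)/(2*x))
17 + ((√((1 + 1)² + 1*4) - 4)*(-3))*l(-5, 5) = 17 + ((√((1 + 1)² + 1*4) - 4)*(-3))*((½)*(-5 + 5)/5) = 17 + ((√(2² + 4) - 4)*(-3))*((½)*(⅕)*0) = 17 + ((√(4 + 4) - 4)*(-3))*0 = 17 + ((√8 - 4)*(-3))*0 = 17 + ((2*√2 - 4)*(-3))*0 = 17 + ((-4 + 2*√2)*(-3))*0 = 17 + (12 - 6*√2)*0 = 17 + 0 = 17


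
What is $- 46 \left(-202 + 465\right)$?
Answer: $-12098$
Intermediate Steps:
$- 46 \left(-202 + 465\right) = \left(-46\right) 263 = -12098$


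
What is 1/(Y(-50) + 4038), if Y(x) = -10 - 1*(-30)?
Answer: 1/4058 ≈ 0.00024643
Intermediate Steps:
Y(x) = 20 (Y(x) = -10 + 30 = 20)
1/(Y(-50) + 4038) = 1/(20 + 4038) = 1/4058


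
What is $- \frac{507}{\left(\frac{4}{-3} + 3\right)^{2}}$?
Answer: $- \frac{4563}{25} \approx -182.52$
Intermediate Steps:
$- \frac{507}{\left(\frac{4}{-3} + 3\right)^{2}} = - \frac{507}{\left(4 \left(- \frac{1}{3}\right) + 3\right)^{2}} = - \frac{507}{\left(- \frac{4}{3} + 3\right)^{2}} = - \frac{507}{\left(\frac{5}{3}\right)^{2}} = - \frac{507}{\frac{25}{9}} = \left(-507\right) \frac{9}{25} = - \frac{4563}{25}$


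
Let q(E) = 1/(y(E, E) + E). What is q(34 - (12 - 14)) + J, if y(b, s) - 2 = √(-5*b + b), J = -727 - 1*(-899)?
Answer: 136587/794 - 3*I/397 ≈ 172.02 - 0.0075567*I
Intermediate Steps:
J = 172 (J = -727 + 899 = 172)
y(b, s) = 2 + 2*√(-b) (y(b, s) = 2 + √(-5*b + b) = 2 + √(-4*b) = 2 + 2*√(-b))
q(E) = 1/(2 + E + 2*√(-E)) (q(E) = 1/((2 + 2*√(-E)) + E) = 1/(2 + E + 2*√(-E)))
q(34 - (12 - 14)) + J = 1/(2 + (34 - (12 - 14)) + 2*√(-(34 - (12 - 14)))) + 172 = 1/(2 + (34 - 1*(-2)) + 2*√(-(34 - 1*(-2)))) + 172 = 1/(2 + (34 + 2) + 2*√(-(34 + 2))) + 172 = 1/(2 + 36 + 2*√(-1*36)) + 172 = 1/(2 + 36 + 2*√(-36)) + 172 = 1/(2 + 36 + 2*(6*I)) + 172 = 1/(2 + 36 + 12*I) + 172 = 1/(38 + 12*I) + 172 = (38 - 12*I)/1588 + 172 = 172 + (38 - 12*I)/1588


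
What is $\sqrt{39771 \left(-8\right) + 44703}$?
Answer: $3 i \sqrt{30385} \approx 522.94 i$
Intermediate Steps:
$\sqrt{39771 \left(-8\right) + 44703} = \sqrt{-318168 + 44703} = \sqrt{-273465} = 3 i \sqrt{30385}$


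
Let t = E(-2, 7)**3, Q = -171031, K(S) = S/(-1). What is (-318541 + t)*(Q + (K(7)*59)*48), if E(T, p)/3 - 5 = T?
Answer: 60656009260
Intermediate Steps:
K(S) = -S (K(S) = S*(-1) = -S)
E(T, p) = 15 + 3*T
t = 729 (t = (15 + 3*(-2))**3 = (15 - 6)**3 = 9**3 = 729)
(-318541 + t)*(Q + (K(7)*59)*48) = (-318541 + 729)*(-171031 + (-1*7*59)*48) = -317812*(-171031 - 7*59*48) = -317812*(-171031 - 413*48) = -317812*(-171031 - 19824) = -317812*(-190855) = 60656009260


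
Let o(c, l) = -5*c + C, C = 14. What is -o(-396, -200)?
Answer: -1994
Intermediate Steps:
o(c, l) = 14 - 5*c (o(c, l) = -5*c + 14 = 14 - 5*c)
-o(-396, -200) = -(14 - 5*(-396)) = -(14 + 1980) = -1*1994 = -1994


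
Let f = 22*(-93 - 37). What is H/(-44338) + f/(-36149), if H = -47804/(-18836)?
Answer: 35100037613/443968498274 ≈ 0.079060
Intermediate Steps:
H = 703/277 (H = -47804*(-1/18836) = 703/277 ≈ 2.5379)
f = -2860 (f = 22*(-130) = -2860)
H/(-44338) + f/(-36149) = (703/277)/(-44338) - 2860/(-36149) = (703/277)*(-1/44338) - 2860*(-1/36149) = -703/12281626 + 2860/36149 = 35100037613/443968498274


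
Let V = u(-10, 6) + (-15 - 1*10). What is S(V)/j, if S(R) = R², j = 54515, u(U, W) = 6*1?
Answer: 361/54515 ≈ 0.0066220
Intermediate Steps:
u(U, W) = 6
V = -19 (V = 6 + (-15 - 1*10) = 6 + (-15 - 10) = 6 - 25 = -19)
S(V)/j = (-19)²/54515 = 361*(1/54515) = 361/54515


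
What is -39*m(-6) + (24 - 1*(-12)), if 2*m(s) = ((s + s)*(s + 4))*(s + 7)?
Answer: -432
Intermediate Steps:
m(s) = s*(4 + s)*(7 + s) (m(s) = (((s + s)*(s + 4))*(s + 7))/2 = (((2*s)*(4 + s))*(7 + s))/2 = ((2*s*(4 + s))*(7 + s))/2 = (2*s*(4 + s)*(7 + s))/2 = s*(4 + s)*(7 + s))
-39*m(-6) + (24 - 1*(-12)) = -(-234)*(28 + (-6)² + 11*(-6)) + (24 - 1*(-12)) = -(-234)*(28 + 36 - 66) + (24 + 12) = -(-234)*(-2) + 36 = -39*12 + 36 = -468 + 36 = -432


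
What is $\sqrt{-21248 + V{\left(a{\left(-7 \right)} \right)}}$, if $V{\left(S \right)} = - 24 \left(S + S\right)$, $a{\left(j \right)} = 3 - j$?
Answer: $4 i \sqrt{1358} \approx 147.4 i$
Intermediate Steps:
$V{\left(S \right)} = - 48 S$ ($V{\left(S \right)} = - 24 \cdot 2 S = - 48 S$)
$\sqrt{-21248 + V{\left(a{\left(-7 \right)} \right)}} = \sqrt{-21248 - 48 \left(3 - -7\right)} = \sqrt{-21248 - 48 \left(3 + 7\right)} = \sqrt{-21248 - 480} = \sqrt{-21728} = 4 i \sqrt{1358}$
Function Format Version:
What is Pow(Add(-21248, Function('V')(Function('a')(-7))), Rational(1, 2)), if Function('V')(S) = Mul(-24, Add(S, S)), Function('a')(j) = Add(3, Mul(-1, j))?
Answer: Mul(4, I, Pow(1358, Rational(1, 2))) ≈ Mul(147.40, I)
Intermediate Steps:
Function('V')(S) = Mul(-48, S) (Function('V')(S) = Mul(-24, Mul(2, S)) = Mul(-48, S))
Pow(Add(-21248, Function('V')(Function('a')(-7))), Rational(1, 2)) = Pow(Add(-21248, Mul(-48, Add(3, Mul(-1, -7)))), Rational(1, 2)) = Pow(Add(-21248, Mul(-48, Add(3, 7))), Rational(1, 2)) = Pow(Add(-21248, Mul(-48, 10)), Rational(1, 2)) = Pow(Add(-21248, -480), Rational(1, 2)) = Pow(-21728, Rational(1, 2)) = Mul(4, I, Pow(1358, Rational(1, 2)))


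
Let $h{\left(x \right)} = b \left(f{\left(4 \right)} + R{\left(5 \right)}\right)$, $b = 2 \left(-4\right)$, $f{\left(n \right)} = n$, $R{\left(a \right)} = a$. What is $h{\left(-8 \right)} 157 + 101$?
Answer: $-11203$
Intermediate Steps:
$b = -8$
$h{\left(x \right)} = -72$ ($h{\left(x \right)} = - 8 \left(4 + 5\right) = \left(-8\right) 9 = -72$)
$h{\left(-8 \right)} 157 + 101 = \left(-72\right) 157 + 101 = -11304 + 101 = -11203$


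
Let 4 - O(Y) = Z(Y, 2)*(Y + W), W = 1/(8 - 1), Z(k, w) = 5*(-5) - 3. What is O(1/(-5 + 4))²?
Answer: 400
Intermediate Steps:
Z(k, w) = -28 (Z(k, w) = -25 - 3 = -28)
W = ⅐ (W = 1/7 = ⅐ ≈ 0.14286)
O(Y) = 8 + 28*Y (O(Y) = 4 - (-28)*(Y + ⅐) = 4 - (-28)*(⅐ + Y) = 4 - (-4 - 28*Y) = 4 + (4 + 28*Y) = 8 + 28*Y)
O(1/(-5 + 4))² = (8 + 28/(-5 + 4))² = (8 + 28/(-1))² = (8 + 28*(-1))² = (8 - 28)² = (-20)² = 400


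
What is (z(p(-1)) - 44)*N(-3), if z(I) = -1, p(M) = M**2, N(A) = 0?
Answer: 0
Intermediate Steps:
(z(p(-1)) - 44)*N(-3) = (-1 - 44)*0 = -45*0 = 0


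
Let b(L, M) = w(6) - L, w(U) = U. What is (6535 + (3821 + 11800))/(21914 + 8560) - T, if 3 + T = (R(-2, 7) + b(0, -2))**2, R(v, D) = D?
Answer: -2518264/15237 ≈ -165.27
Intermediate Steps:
b(L, M) = 6 - L
T = 166 (T = -3 + (7 + (6 - 1*0))**2 = -3 + (7 + (6 + 0))**2 = -3 + (7 + 6)**2 = -3 + 13**2 = -3 + 169 = 166)
(6535 + (3821 + 11800))/(21914 + 8560) - T = (6535 + (3821 + 11800))/(21914 + 8560) - 1*166 = (6535 + 15621)/30474 - 166 = 22156*(1/30474) - 166 = 11078/15237 - 166 = -2518264/15237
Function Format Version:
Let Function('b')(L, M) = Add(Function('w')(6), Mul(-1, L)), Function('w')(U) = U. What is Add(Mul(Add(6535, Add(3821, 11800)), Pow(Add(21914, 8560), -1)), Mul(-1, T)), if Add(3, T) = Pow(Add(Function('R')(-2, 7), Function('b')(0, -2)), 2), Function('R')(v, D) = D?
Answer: Rational(-2518264, 15237) ≈ -165.27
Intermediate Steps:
Function('b')(L, M) = Add(6, Mul(-1, L))
T = 166 (T = Add(-3, Pow(Add(7, Add(6, Mul(-1, 0))), 2)) = Add(-3, Pow(Add(7, Add(6, 0)), 2)) = Add(-3, Pow(Add(7, 6), 2)) = Add(-3, Pow(13, 2)) = Add(-3, 169) = 166)
Add(Mul(Add(6535, Add(3821, 11800)), Pow(Add(21914, 8560), -1)), Mul(-1, T)) = Add(Mul(Add(6535, Add(3821, 11800)), Pow(Add(21914, 8560), -1)), Mul(-1, 166)) = Add(Mul(Add(6535, 15621), Pow(30474, -1)), -166) = Add(Mul(22156, Rational(1, 30474)), -166) = Add(Rational(11078, 15237), -166) = Rational(-2518264, 15237)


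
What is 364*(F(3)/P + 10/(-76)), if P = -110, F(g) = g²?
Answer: -81172/1045 ≈ -77.677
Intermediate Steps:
364*(F(3)/P + 10/(-76)) = 364*(3²/(-110) + 10/(-76)) = 364*(9*(-1/110) + 10*(-1/76)) = 364*(-9/110 - 5/38) = 364*(-223/1045) = -81172/1045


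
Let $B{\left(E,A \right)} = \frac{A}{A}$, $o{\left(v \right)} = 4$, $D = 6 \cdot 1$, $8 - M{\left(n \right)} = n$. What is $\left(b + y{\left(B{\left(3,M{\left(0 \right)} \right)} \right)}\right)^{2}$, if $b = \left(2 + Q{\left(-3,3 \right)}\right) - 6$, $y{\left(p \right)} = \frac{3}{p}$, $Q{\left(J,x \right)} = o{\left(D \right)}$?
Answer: $9$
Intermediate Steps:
$M{\left(n \right)} = 8 - n$
$D = 6$
$Q{\left(J,x \right)} = 4$
$B{\left(E,A \right)} = 1$
$b = 0$ ($b = \left(2 + 4\right) - 6 = 6 - 6 = 0$)
$\left(b + y{\left(B{\left(3,M{\left(0 \right)} \right)} \right)}\right)^{2} = \left(0 + \frac{3}{1}\right)^{2} = \left(0 + 3 \cdot 1\right)^{2} = \left(0 + 3\right)^{2} = 3^{2} = 9$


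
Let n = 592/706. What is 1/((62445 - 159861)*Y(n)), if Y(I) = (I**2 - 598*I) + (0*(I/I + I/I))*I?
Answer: 124609/6078388998528 ≈ 2.0500e-8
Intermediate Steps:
n = 296/353 (n = 592*(1/706) = 296/353 ≈ 0.83853)
Y(I) = I**2 - 598*I (Y(I) = (I**2 - 598*I) + (0*(1 + 1))*I = (I**2 - 598*I) + (0*2)*I = (I**2 - 598*I) + 0*I = (I**2 - 598*I) + 0 = I**2 - 598*I)
1/((62445 - 159861)*Y(n)) = 1/((62445 - 159861)*((296*(-598 + 296/353)/353))) = 1/((-97416)*(((296/353)*(-210798/353)))) = -1/(97416*(-62396208/124609)) = -1/97416*(-124609/62396208) = 124609/6078388998528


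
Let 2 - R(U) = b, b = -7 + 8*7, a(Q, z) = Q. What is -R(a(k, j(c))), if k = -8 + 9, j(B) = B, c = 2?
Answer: 47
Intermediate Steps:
k = 1
b = 49 (b = -7 + 56 = 49)
R(U) = -47 (R(U) = 2 - 1*49 = 2 - 49 = -47)
-R(a(k, j(c))) = -1*(-47) = 47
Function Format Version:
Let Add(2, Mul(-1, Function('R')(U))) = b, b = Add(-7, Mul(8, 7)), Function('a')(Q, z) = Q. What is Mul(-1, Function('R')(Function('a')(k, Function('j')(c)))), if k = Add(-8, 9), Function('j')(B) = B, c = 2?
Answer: 47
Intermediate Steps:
k = 1
b = 49 (b = Add(-7, 56) = 49)
Function('R')(U) = -47 (Function('R')(U) = Add(2, Mul(-1, 49)) = Add(2, -49) = -47)
Mul(-1, Function('R')(Function('a')(k, Function('j')(c)))) = Mul(-1, -47) = 47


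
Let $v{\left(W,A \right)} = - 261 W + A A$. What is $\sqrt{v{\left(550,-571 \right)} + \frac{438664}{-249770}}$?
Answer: $\frac{\sqrt{2846150280916655}}{124885} \approx 427.19$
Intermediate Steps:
$v{\left(W,A \right)} = A^{2} - 261 W$ ($v{\left(W,A \right)} = - 261 W + A^{2} = A^{2} - 261 W$)
$\sqrt{v{\left(550,-571 \right)} + \frac{438664}{-249770}} = \sqrt{\left(\left(-571\right)^{2} - 143550\right) + \frac{438664}{-249770}} = \sqrt{\left(326041 - 143550\right) + 438664 \left(- \frac{1}{249770}\right)} = \sqrt{182491 - \frac{219332}{124885}} = \sqrt{\frac{22790169203}{124885}} = \frac{\sqrt{2846150280916655}}{124885}$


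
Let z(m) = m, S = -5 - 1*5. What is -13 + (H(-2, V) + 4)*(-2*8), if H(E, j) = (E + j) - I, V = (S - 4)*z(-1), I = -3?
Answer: -317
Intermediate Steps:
S = -10 (S = -5 - 5 = -10)
V = 14 (V = (-10 - 4)*(-1) = -14*(-1) = 14)
H(E, j) = 3 + E + j (H(E, j) = (E + j) - 1*(-3) = (E + j) + 3 = 3 + E + j)
-13 + (H(-2, V) + 4)*(-2*8) = -13 + ((3 - 2 + 14) + 4)*(-2*8) = -13 + (15 + 4)*(-16) = -13 + 19*(-16) = -13 - 304 = -317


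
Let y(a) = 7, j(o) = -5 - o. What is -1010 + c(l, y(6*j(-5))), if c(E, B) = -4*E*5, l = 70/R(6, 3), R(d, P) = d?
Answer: -3730/3 ≈ -1243.3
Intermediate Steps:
l = 35/3 (l = 70/6 = 70*(⅙) = 35/3 ≈ 11.667)
c(E, B) = -20*E
-1010 + c(l, y(6*j(-5))) = -1010 - 20*35/3 = -1010 - 700/3 = -3730/3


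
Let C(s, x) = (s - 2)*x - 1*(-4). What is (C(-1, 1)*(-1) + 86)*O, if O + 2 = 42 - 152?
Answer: -9520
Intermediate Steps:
O = -112 (O = -2 + (42 - 152) = -2 - 110 = -112)
C(s, x) = 4 + x*(-2 + s) (C(s, x) = (-2 + s)*x + 4 = x*(-2 + s) + 4 = 4 + x*(-2 + s))
(C(-1, 1)*(-1) + 86)*O = ((4 - 2*1 - 1*1)*(-1) + 86)*(-112) = ((4 - 2 - 1)*(-1) + 86)*(-112) = (1*(-1) + 86)*(-112) = (-1 + 86)*(-112) = 85*(-112) = -9520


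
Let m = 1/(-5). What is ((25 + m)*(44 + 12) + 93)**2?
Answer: 54893281/25 ≈ 2.1957e+6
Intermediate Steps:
m = -1/5 ≈ -0.20000
((25 + m)*(44 + 12) + 93)**2 = ((25 - 1/5)*(44 + 12) + 93)**2 = ((124/5)*56 + 93)**2 = (6944/5 + 93)**2 = (7409/5)**2 = 54893281/25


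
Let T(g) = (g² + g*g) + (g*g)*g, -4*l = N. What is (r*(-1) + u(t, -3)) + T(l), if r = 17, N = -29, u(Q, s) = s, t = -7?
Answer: 29837/64 ≈ 466.20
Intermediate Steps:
l = 29/4 (l = -¼*(-29) = 29/4 ≈ 7.2500)
T(g) = g³ + 2*g² (T(g) = (g² + g²) + g²*g = 2*g² + g³ = g³ + 2*g²)
(r*(-1) + u(t, -3)) + T(l) = (17*(-1) - 3) + (29/4)²*(2 + 29/4) = (-17 - 3) + (841/16)*(37/4) = -20 + 31117/64 = 29837/64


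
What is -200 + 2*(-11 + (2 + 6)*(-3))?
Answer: -270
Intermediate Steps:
-200 + 2*(-11 + (2 + 6)*(-3)) = -200 + 2*(-11 + 8*(-3)) = -200 + 2*(-11 - 24) = -200 + 2*(-35) = -200 - 70 = -270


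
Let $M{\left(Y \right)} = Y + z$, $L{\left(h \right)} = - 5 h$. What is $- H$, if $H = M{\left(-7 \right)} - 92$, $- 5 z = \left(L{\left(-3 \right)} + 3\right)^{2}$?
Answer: $\frac{819}{5} \approx 163.8$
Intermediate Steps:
$z = - \frac{324}{5}$ ($z = - \frac{\left(\left(-5\right) \left(-3\right) + 3\right)^{2}}{5} = - \frac{\left(15 + 3\right)^{2}}{5} = - \frac{18^{2}}{5} = \left(- \frac{1}{5}\right) 324 = - \frac{324}{5} \approx -64.8$)
$M{\left(Y \right)} = - \frac{324}{5} + Y$ ($M{\left(Y \right)} = Y - \frac{324}{5} = - \frac{324}{5} + Y$)
$H = - \frac{819}{5}$ ($H = \left(- \frac{324}{5} - 7\right) - 92 = - \frac{359}{5} - 92 = - \frac{819}{5} \approx -163.8$)
$- H = \left(-1\right) \left(- \frac{819}{5}\right) = \frac{819}{5}$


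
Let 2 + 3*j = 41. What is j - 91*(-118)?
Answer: 10751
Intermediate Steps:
j = 13 (j = -⅔ + (⅓)*41 = -⅔ + 41/3 = 13)
j - 91*(-118) = 13 - 91*(-118) = 13 + 10738 = 10751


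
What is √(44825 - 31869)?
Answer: 2*√3239 ≈ 113.82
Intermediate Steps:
√(44825 - 31869) = √12956 = 2*√3239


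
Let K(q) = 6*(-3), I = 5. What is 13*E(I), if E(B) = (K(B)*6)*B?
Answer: -7020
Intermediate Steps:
K(q) = -18
E(B) = -108*B (E(B) = (-18*6)*B = -108*B)
13*E(I) = 13*(-108*5) = 13*(-540) = -7020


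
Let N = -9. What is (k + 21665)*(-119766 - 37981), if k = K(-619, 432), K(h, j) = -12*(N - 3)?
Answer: -3440304323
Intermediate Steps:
K(h, j) = 144 (K(h, j) = -12*(-9 - 3) = -12*(-12) = 144)
k = 144
(k + 21665)*(-119766 - 37981) = (144 + 21665)*(-119766 - 37981) = 21809*(-157747) = -3440304323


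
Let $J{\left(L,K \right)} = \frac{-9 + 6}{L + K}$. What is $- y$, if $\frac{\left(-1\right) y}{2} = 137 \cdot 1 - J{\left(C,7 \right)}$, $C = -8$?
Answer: $268$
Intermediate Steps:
$J{\left(L,K \right)} = - \frac{3}{K + L}$
$y = -268$ ($y = - 2 \left(137 \cdot 1 - - \frac{3}{7 - 8}\right) = - 2 \left(137 - - \frac{3}{-1}\right) = - 2 \left(137 - \left(-3\right) \left(-1\right)\right) = - 2 \left(137 - 3\right) = \left(-2\right) 134 = -268$)
$- y = \left(-1\right) \left(-268\right) = 268$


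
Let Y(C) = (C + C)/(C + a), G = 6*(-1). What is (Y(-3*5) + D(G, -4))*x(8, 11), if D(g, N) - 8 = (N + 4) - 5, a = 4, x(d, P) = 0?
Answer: 0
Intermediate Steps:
G = -6
Y(C) = 2*C/(4 + C) (Y(C) = (C + C)/(C + 4) = (2*C)/(4 + C) = 2*C/(4 + C))
D(g, N) = 7 + N (D(g, N) = 8 + ((N + 4) - 5) = 8 + ((4 + N) - 5) = 8 + (-1 + N) = 7 + N)
(Y(-3*5) + D(G, -4))*x(8, 11) = (2*(-3*5)/(4 - 3*5) + (7 - 4))*0 = (2*(-15)/(4 - 15) + 3)*0 = (2*(-15)/(-11) + 3)*0 = (2*(-15)*(-1/11) + 3)*0 = (30/11 + 3)*0 = (63/11)*0 = 0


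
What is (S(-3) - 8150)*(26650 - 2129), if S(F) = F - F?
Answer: -199846150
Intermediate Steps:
S(F) = 0
(S(-3) - 8150)*(26650 - 2129) = (0 - 8150)*(26650 - 2129) = -8150*24521 = -199846150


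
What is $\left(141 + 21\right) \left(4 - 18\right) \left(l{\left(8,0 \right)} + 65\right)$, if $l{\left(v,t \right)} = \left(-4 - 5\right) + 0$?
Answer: $-127008$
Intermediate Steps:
$l{\left(v,t \right)} = -9$ ($l{\left(v,t \right)} = -9 + 0 = -9$)
$\left(141 + 21\right) \left(4 - 18\right) \left(l{\left(8,0 \right)} + 65\right) = \left(141 + 21\right) \left(4 - 18\right) \left(-9 + 65\right) = 162 \left(\left(-14\right) 56\right) = 162 \left(-784\right) = -127008$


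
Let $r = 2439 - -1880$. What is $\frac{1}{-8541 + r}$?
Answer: $- \frac{1}{4222} \approx -0.00023685$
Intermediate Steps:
$r = 4319$ ($r = 2439 + 1880 = 4319$)
$\frac{1}{-8541 + r} = \frac{1}{-8541 + 4319} = \frac{1}{-4222} = - \frac{1}{4222}$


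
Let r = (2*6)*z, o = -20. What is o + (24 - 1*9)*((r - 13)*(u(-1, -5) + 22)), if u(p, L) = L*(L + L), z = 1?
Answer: -1100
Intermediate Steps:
r = 12 (r = (2*6)*1 = 12*1 = 12)
u(p, L) = 2*L**2 (u(p, L) = L*(2*L) = 2*L**2)
o + (24 - 1*9)*((r - 13)*(u(-1, -5) + 22)) = -20 + (24 - 1*9)*((12 - 13)*(2*(-5)**2 + 22)) = -20 + (24 - 9)*(-(2*25 + 22)) = -20 + 15*(-(50 + 22)) = -20 + 15*(-1*72) = -20 + 15*(-72) = -20 - 1080 = -1100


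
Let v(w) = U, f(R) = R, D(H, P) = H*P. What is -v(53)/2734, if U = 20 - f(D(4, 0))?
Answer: -10/1367 ≈ -0.0073153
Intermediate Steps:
U = 20 (U = 20 - 4*0 = 20 - 1*0 = 20 + 0 = 20)
v(w) = 20
-v(53)/2734 = -20/2734 = -1*10/1367 = -10/1367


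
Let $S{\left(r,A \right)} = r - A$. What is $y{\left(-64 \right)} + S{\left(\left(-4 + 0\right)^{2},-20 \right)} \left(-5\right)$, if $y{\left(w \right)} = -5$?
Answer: $-185$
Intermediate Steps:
$y{\left(-64 \right)} + S{\left(\left(-4 + 0\right)^{2},-20 \right)} \left(-5\right) = -5 + \left(\left(-4 + 0\right)^{2} - -20\right) \left(-5\right) = -5 + \left(\left(-4\right)^{2} + 20\right) \left(-5\right) = -5 + \left(16 + 20\right) \left(-5\right) = -5 + 36 \left(-5\right) = -5 - 180 = -185$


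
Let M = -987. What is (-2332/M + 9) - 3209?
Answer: -3156068/987 ≈ -3197.6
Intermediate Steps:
(-2332/M + 9) - 3209 = (-2332/(-987) + 9) - 3209 = (-2332*(-1/987) + 9) - 3209 = (2332/987 + 9) - 3209 = 11215/987 - 3209 = -3156068/987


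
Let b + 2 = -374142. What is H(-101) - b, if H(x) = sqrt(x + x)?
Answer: 374144 + I*sqrt(202) ≈ 3.7414e+5 + 14.213*I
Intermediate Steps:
b = -374144 (b = -2 - 374142 = -374144)
H(x) = sqrt(2)*sqrt(x) (H(x) = sqrt(2*x) = sqrt(2)*sqrt(x))
H(-101) - b = sqrt(2)*sqrt(-101) - 1*(-374144) = sqrt(2)*(I*sqrt(101)) + 374144 = I*sqrt(202) + 374144 = 374144 + I*sqrt(202)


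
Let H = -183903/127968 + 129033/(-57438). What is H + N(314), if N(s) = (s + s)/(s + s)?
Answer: -365275731/136115296 ≈ -2.6836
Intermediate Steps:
H = -501391027/136115296 (H = -183903*1/127968 + 129033*(-1/57438) = -61301/42656 - 14337/6382 = -501391027/136115296 ≈ -3.6836)
N(s) = 1 (N(s) = (2*s)/((2*s)) = (2*s)*(1/(2*s)) = 1)
H + N(314) = -501391027/136115296 + 1 = -365275731/136115296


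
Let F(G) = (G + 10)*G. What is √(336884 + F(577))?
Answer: 31*√703 ≈ 821.94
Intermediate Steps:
F(G) = G*(10 + G) (F(G) = (10 + G)*G = G*(10 + G))
√(336884 + F(577)) = √(336884 + 577*(10 + 577)) = √(336884 + 577*587) = √(336884 + 338699) = √675583 = 31*√703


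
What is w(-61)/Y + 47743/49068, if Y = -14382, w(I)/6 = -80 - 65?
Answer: 862091/834156 ≈ 1.0335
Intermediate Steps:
w(I) = -870 (w(I) = 6*(-80 - 65) = 6*(-145) = -870)
w(-61)/Y + 47743/49068 = -870/(-14382) + 47743/49068 = -870*(-1/14382) + 47743*(1/49068) = 145/2397 + 47743/49068 = 862091/834156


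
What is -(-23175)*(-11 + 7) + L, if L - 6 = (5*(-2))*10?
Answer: -92794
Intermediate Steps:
L = -94 (L = 6 + (5*(-2))*10 = 6 - 10*10 = 6 - 100 = -94)
-(-23175)*(-11 + 7) + L = -(-23175)*(-11 + 7) - 94 = -(-23175)*(-4) - 94 = -1545*60 - 94 = -92700 - 94 = -92794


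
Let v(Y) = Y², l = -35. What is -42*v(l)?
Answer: -51450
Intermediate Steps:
-42*v(l) = -42*(-35)² = -42*1225 = -51450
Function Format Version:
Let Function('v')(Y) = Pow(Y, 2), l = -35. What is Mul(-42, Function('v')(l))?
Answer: -51450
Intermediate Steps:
Mul(-42, Function('v')(l)) = Mul(-42, Pow(-35, 2)) = Mul(-42, 1225) = -51450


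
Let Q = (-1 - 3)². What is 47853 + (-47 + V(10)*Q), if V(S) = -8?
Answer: 47678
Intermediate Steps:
Q = 16 (Q = (-4)² = 16)
47853 + (-47 + V(10)*Q) = 47853 + (-47 - 8*16) = 47853 + (-47 - 128) = 47853 - 175 = 47678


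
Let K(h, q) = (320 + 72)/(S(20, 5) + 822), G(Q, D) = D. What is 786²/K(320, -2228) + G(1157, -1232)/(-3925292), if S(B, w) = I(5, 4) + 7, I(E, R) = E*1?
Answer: 184263371657/140189 ≈ 1.3144e+6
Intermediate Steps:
I(E, R) = E
S(B, w) = 12 (S(B, w) = 5 + 7 = 12)
K(h, q) = 196/417 (K(h, q) = (320 + 72)/(12 + 822) = 392/834 = 392*(1/834) = 196/417)
786²/K(320, -2228) + G(1157, -1232)/(-3925292) = 786²/(196/417) - 1232/(-3925292) = 617796*(417/196) - 1232*(-1/3925292) = 64405233/49 + 44/140189 = 184263371657/140189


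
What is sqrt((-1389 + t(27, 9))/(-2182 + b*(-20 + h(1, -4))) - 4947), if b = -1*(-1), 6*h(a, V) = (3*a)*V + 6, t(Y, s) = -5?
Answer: I*sqrt(24005753941)/2203 ≈ 70.33*I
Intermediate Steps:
h(a, V) = 1 + V*a/2 (h(a, V) = ((3*a)*V + 6)/6 = (3*V*a + 6)/6 = (6 + 3*V*a)/6 = 1 + V*a/2)
b = 1
sqrt((-1389 + t(27, 9))/(-2182 + b*(-20 + h(1, -4))) - 4947) = sqrt((-1389 - 5)/(-2182 + 1*(-20 + (1 + (1/2)*(-4)*1))) - 4947) = sqrt(-1394/(-2182 + 1*(-20 + (1 - 2))) - 4947) = sqrt(-1394/(-2182 + 1*(-20 - 1)) - 4947) = sqrt(-1394/(-2182 + 1*(-21)) - 4947) = sqrt(-1394/(-2182 - 21) - 4947) = sqrt(-1394/(-2203) - 4947) = sqrt(-1394*(-1/2203) - 4947) = sqrt(1394/2203 - 4947) = sqrt(-10896847/2203) = I*sqrt(24005753941)/2203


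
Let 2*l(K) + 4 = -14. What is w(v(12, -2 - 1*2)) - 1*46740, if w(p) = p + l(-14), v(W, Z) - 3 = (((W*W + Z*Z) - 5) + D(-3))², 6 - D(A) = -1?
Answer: -20502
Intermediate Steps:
D(A) = 7 (D(A) = 6 - 1*(-1) = 6 + 1 = 7)
l(K) = -9 (l(K) = -2 + (½)*(-14) = -2 - 7 = -9)
v(W, Z) = 3 + (2 + W² + Z²)² (v(W, Z) = 3 + (((W*W + Z*Z) - 5) + 7)² = 3 + (((W² + Z²) - 5) + 7)² = 3 + ((-5 + W² + Z²) + 7)² = 3 + (2 + W² + Z²)²)
w(p) = -9 + p (w(p) = p - 9 = -9 + p)
w(v(12, -2 - 1*2)) - 1*46740 = (-9 + (3 + (2 + 12² + (-2 - 1*2)²)²)) - 1*46740 = (-9 + (3 + (2 + 144 + (-2 - 2)²)²)) - 46740 = (-9 + (3 + (2 + 144 + (-4)²)²)) - 46740 = (-9 + (3 + (2 + 144 + 16)²)) - 46740 = (-9 + (3 + 162²)) - 46740 = (-9 + (3 + 26244)) - 46740 = (-9 + 26247) - 46740 = 26238 - 46740 = -20502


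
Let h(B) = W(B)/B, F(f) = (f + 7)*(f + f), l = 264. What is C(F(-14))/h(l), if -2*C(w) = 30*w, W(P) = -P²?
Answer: 245/22 ≈ 11.136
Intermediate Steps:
F(f) = 2*f*(7 + f) (F(f) = (7 + f)*(2*f) = 2*f*(7 + f))
C(w) = -15*w
h(B) = -B (h(B) = (-B²)/B = -B)
C(F(-14))/h(l) = (-30*(-14)*(7 - 14))/((-1*264)) = -30*(-14)*(-7)/(-264) = -15*196*(-1/264) = -2940*(-1/264) = 245/22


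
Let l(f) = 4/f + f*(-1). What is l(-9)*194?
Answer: 14938/9 ≈ 1659.8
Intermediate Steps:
l(f) = -f + 4/f (l(f) = 4/f - f = -f + 4/f)
l(-9)*194 = (-1*(-9) + 4/(-9))*194 = (9 + 4*(-1/9))*194 = (9 - 4/9)*194 = (77/9)*194 = 14938/9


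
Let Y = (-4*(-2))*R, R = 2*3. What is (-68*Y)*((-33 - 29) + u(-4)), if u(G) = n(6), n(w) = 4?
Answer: 189312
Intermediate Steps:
u(G) = 4
R = 6
Y = 48 (Y = -4*(-2)*6 = 8*6 = 48)
(-68*Y)*((-33 - 29) + u(-4)) = (-68*48)*((-33 - 29) + 4) = -3264*(-62 + 4) = -3264*(-58) = 189312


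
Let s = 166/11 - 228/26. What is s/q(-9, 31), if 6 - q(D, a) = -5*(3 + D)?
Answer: -113/429 ≈ -0.26340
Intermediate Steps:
s = 904/143 (s = 166*(1/11) - 228*1/26 = 166/11 - 114/13 = 904/143 ≈ 6.3217)
q(D, a) = 21 + 5*D (q(D, a) = 6 - (-5)*(3 + D) = 6 - (-15 - 5*D) = 6 + (15 + 5*D) = 21 + 5*D)
s/q(-9, 31) = 904/(143*(21 + 5*(-9))) = 904/(143*(21 - 45)) = (904/143)/(-24) = (904/143)*(-1/24) = -113/429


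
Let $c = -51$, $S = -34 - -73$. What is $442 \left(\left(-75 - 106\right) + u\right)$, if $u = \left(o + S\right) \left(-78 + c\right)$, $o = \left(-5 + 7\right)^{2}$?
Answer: $-2531776$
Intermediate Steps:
$S = 39$ ($S = -34 + 73 = 39$)
$o = 4$ ($o = 2^{2} = 4$)
$u = -5547$ ($u = \left(4 + 39\right) \left(-78 - 51\right) = 43 \left(-129\right) = -5547$)
$442 \left(\left(-75 - 106\right) + u\right) = 442 \left(\left(-75 - 106\right) - 5547\right) = 442 \left(-181 - 5547\right) = 442 \left(-5728\right) = -2531776$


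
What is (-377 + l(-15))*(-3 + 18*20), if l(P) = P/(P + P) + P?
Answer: -279531/2 ≈ -1.3977e+5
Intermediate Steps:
l(P) = ½ + P (l(P) = P/((2*P)) + P = (1/(2*P))*P + P = ½ + P)
(-377 + l(-15))*(-3 + 18*20) = (-377 + (½ - 15))*(-3 + 18*20) = (-377 - 29/2)*(-3 + 360) = -783/2*357 = -279531/2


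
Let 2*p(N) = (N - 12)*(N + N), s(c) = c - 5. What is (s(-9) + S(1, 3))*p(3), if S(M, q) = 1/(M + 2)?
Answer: 369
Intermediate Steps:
s(c) = -5 + c
p(N) = N*(-12 + N) (p(N) = ((N - 12)*(N + N))/2 = ((-12 + N)*(2*N))/2 = (2*N*(-12 + N))/2 = N*(-12 + N))
S(M, q) = 1/(2 + M)
(s(-9) + S(1, 3))*p(3) = ((-5 - 9) + 1/(2 + 1))*(3*(-12 + 3)) = (-14 + 1/3)*(3*(-9)) = (-14 + 1/3)*(-27) = -41/3*(-27) = 369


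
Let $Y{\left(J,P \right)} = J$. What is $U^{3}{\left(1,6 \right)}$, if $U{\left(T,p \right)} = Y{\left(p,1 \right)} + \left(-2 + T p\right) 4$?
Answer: $10648$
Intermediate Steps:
$U{\left(T,p \right)} = -8 + p + 4 T p$ ($U{\left(T,p \right)} = p + \left(-2 + T p\right) 4 = p + \left(-8 + 4 T p\right) = -8 + p + 4 T p$)
$U^{3}{\left(1,6 \right)} = \left(-8 + 6 + 4 \cdot 1 \cdot 6\right)^{3} = \left(-8 + 6 + 24\right)^{3} = 22^{3} = 10648$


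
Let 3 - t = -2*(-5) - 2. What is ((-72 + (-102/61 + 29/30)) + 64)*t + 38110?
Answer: 13964191/366 ≈ 38154.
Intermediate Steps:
t = -5 (t = 3 - (-2*(-5) - 2) = 3 - (10 - 2) = 3 - 1*8 = 3 - 8 = -5)
((-72 + (-102/61 + 29/30)) + 64)*t + 38110 = ((-72 + (-102/61 + 29/30)) + 64)*(-5) + 38110 = ((-72 - 1291/1830) + 64)*(-5) + 38110 = (-133051/1830 + 64)*(-5) + 38110 = -15931/1830*(-5) + 38110 = 15931/366 + 38110 = 13964191/366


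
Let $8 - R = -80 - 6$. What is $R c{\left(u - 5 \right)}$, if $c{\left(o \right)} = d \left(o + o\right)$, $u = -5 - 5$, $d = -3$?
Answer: $8460$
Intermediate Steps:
$u = -10$
$c{\left(o \right)} = - 6 o$ ($c{\left(o \right)} = - 3 \left(o + o\right) = - 3 \cdot 2 o = - 6 o$)
$R = 94$ ($R = 8 - \left(-80 - 6\right) = 8 - -86 = 8 + 86 = 94$)
$R c{\left(u - 5 \right)} = 94 \left(- 6 \left(-10 - 5\right)\right) = 94 \left(\left(-6\right) \left(-15\right)\right) = 94 \cdot 90 = 8460$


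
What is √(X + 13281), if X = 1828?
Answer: √15109 ≈ 122.92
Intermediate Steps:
√(X + 13281) = √(1828 + 13281) = √15109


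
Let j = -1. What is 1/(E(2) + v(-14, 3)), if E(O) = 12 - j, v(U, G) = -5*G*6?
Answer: -1/77 ≈ -0.012987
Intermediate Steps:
v(U, G) = -30*G
E(O) = 13 (E(O) = 12 - 1*(-1) = 12 + 1 = 13)
1/(E(2) + v(-14, 3)) = 1/(13 - 30*3) = 1/(13 - 90) = 1/(-77) = -1/77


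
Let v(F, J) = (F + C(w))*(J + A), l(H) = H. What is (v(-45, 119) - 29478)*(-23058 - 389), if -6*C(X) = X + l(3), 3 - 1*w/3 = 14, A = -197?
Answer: 618016026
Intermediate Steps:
w = -33 (w = 9 - 3*14 = 9 - 42 = -33)
C(X) = -½ - X/6 (C(X) = -(X + 3)/6 = -(3 + X)/6 = -½ - X/6)
v(F, J) = (-197 + J)*(5 + F) (v(F, J) = (F + (-½ - ⅙*(-33)))*(J - 197) = (F + (-½ + 11/2))*(-197 + J) = (F + 5)*(-197 + J) = (5 + F)*(-197 + J) = (-197 + J)*(5 + F))
(v(-45, 119) - 29478)*(-23058 - 389) = ((-985 - 197*(-45) + 5*119 - 45*119) - 29478)*(-23058 - 389) = ((-985 + 8865 + 595 - 5355) - 29478)*(-23447) = (3120 - 29478)*(-23447) = -26358*(-23447) = 618016026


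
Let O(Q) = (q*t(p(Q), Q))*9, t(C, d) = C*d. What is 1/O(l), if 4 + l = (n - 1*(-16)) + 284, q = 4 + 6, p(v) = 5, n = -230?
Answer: 1/29700 ≈ 3.3670e-5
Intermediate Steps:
q = 10
l = 66 (l = -4 + ((-230 - 1*(-16)) + 284) = -4 + ((-230 + 16) + 284) = -4 + (-214 + 284) = -4 + 70 = 66)
O(Q) = 450*Q (O(Q) = (10*(5*Q))*9 = (50*Q)*9 = 450*Q)
1/O(l) = 1/(450*66) = 1/29700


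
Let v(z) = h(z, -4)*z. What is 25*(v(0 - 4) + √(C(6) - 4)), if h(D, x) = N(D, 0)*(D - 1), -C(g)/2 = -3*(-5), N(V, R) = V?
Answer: -2000 + 25*I*√34 ≈ -2000.0 + 145.77*I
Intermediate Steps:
C(g) = -30 (C(g) = -(-6)*(-5) = -2*15 = -30)
h(D, x) = D*(-1 + D) (h(D, x) = D*(D - 1) = D*(-1 + D))
v(z) = z²*(-1 + z) (v(z) = (z*(-1 + z))*z = z²*(-1 + z))
25*(v(0 - 4) + √(C(6) - 4)) = 25*((0 - 4)²*(-1 + (0 - 4)) + √(-30 - 4)) = 25*((-4)²*(-1 - 4) + √(-34)) = 25*(16*(-5) + I*√34) = 25*(-80 + I*√34) = -2000 + 25*I*√34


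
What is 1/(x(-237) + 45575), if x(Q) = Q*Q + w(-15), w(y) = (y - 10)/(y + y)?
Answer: 6/610469 ≈ 9.8285e-6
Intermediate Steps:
w(y) = (-10 + y)/(2*y) (w(y) = (-10 + y)/((2*y)) = (-10 + y)*(1/(2*y)) = (-10 + y)/(2*y))
x(Q) = ⅚ + Q² (x(Q) = Q*Q + (½)*(-10 - 15)/(-15) = Q² + (½)*(-1/15)*(-25) = Q² + ⅚ = ⅚ + Q²)
1/(x(-237) + 45575) = 1/((⅚ + (-237)²) + 45575) = 1/((⅚ + 56169) + 45575) = 1/(337019/6 + 45575) = 1/(610469/6) = 6/610469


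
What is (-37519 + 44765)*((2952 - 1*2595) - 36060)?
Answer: -258703938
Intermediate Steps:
(-37519 + 44765)*((2952 - 1*2595) - 36060) = 7246*((2952 - 2595) - 36060) = 7246*(357 - 36060) = 7246*(-35703) = -258703938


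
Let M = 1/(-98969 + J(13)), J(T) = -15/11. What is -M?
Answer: 11/1088674 ≈ 1.0104e-5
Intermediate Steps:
J(T) = -15/11 (J(T) = -15*1/11 = -15/11)
M = -11/1088674 (M = 1/(-98969 - 15/11) = 1/(-1088674/11) = -11/1088674 ≈ -1.0104e-5)
-M = -1*(-11/1088674) = 11/1088674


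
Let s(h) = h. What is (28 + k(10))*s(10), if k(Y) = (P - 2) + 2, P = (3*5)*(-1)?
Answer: 130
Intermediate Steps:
P = -15 (P = 15*(-1) = -15)
k(Y) = -15 (k(Y) = (-15 - 2) + 2 = -17 + 2 = -15)
(28 + k(10))*s(10) = (28 - 15)*10 = 13*10 = 130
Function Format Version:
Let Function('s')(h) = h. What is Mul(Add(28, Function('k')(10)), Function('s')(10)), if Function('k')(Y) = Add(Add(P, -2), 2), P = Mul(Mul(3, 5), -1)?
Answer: 130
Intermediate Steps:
P = -15 (P = Mul(15, -1) = -15)
Function('k')(Y) = -15 (Function('k')(Y) = Add(Add(-15, -2), 2) = Add(-17, 2) = -15)
Mul(Add(28, Function('k')(10)), Function('s')(10)) = Mul(Add(28, -15), 10) = Mul(13, 10) = 130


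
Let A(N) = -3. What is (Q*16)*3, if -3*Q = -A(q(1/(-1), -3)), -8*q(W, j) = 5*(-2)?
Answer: -48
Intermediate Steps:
q(W, j) = 5/4 (q(W, j) = -5*(-2)/8 = -⅛*(-10) = 5/4)
Q = -1 (Q = -(-1)*(-3)/3 = -⅓*3 = -1)
(Q*16)*3 = -1*16*3 = -16*3 = -48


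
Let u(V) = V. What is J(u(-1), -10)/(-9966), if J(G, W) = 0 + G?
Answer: 1/9966 ≈ 0.00010034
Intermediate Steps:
J(G, W) = G
J(u(-1), -10)/(-9966) = -1/(-9966) = -1*(-1/9966) = 1/9966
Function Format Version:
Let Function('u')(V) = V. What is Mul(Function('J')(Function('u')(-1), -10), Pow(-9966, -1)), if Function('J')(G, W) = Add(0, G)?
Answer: Rational(1, 9966) ≈ 0.00010034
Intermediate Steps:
Function('J')(G, W) = G
Mul(Function('J')(Function('u')(-1), -10), Pow(-9966, -1)) = Mul(-1, Pow(-9966, -1)) = Mul(-1, Rational(-1, 9966)) = Rational(1, 9966)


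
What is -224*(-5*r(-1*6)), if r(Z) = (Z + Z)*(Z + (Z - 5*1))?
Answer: 228480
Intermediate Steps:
r(Z) = 2*Z*(-5 + 2*Z) (r(Z) = (2*Z)*(Z + (Z - 5)) = (2*Z)*(Z + (-5 + Z)) = (2*Z)*(-5 + 2*Z) = 2*Z*(-5 + 2*Z))
-224*(-5*r(-1*6)) = -224*(-10*(-1*6)*(-5 + 2*(-1*6))) = -224*(-10*(-6)*(-5 + 2*(-6))) = -224*(-10*(-6)*(-5 - 12)) = -224*(-10*(-6)*(-17)) = -224*(-5*204) = -(-228480) = -224*(-1020) = 228480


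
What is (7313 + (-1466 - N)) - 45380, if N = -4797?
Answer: -34736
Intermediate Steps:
(7313 + (-1466 - N)) - 45380 = (7313 + (-1466 - 1*(-4797))) - 45380 = (7313 + (-1466 + 4797)) - 45380 = (7313 + 3331) - 45380 = 10644 - 45380 = -34736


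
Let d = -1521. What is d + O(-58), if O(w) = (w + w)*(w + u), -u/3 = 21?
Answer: 12515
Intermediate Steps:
u = -63 (u = -3*21 = -63)
O(w) = 2*w*(-63 + w) (O(w) = (w + w)*(w - 63) = (2*w)*(-63 + w) = 2*w*(-63 + w))
d + O(-58) = -1521 + 2*(-58)*(-63 - 58) = -1521 + 2*(-58)*(-121) = -1521 + 14036 = 12515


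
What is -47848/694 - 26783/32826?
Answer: -794622925/11390622 ≈ -69.761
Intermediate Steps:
-47848/694 - 26783/32826 = -47848*1/694 - 26783*1/32826 = -23924/347 - 26783/32826 = -794622925/11390622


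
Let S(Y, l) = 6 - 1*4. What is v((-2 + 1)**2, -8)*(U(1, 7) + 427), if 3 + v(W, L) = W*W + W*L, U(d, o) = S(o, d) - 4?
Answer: -4250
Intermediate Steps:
S(Y, l) = 2 (S(Y, l) = 6 - 4 = 2)
U(d, o) = -2 (U(d, o) = 2 - 4 = -2)
v(W, L) = -3 + W**2 + L*W (v(W, L) = -3 + (W*W + W*L) = -3 + (W**2 + L*W) = -3 + W**2 + L*W)
v((-2 + 1)**2, -8)*(U(1, 7) + 427) = (-3 + ((-2 + 1)**2)**2 - 8*(-2 + 1)**2)*(-2 + 427) = (-3 + ((-1)**2)**2 - 8*(-1)**2)*425 = (-3 + 1**2 - 8*1)*425 = (-3 + 1 - 8)*425 = -10*425 = -4250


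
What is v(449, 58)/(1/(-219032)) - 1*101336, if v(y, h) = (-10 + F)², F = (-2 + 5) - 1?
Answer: -14119384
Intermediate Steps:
F = 2 (F = 3 - 1 = 2)
v(y, h) = 64 (v(y, h) = (-10 + 2)² = (-8)² = 64)
v(449, 58)/(1/(-219032)) - 1*101336 = 64/(1/(-219032)) - 1*101336 = 64/(-1/219032) - 101336 = 64*(-219032) - 101336 = -14018048 - 101336 = -14119384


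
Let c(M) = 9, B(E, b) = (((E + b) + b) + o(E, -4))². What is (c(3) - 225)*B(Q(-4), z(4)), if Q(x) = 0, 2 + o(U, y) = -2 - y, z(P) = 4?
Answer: -13824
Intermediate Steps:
o(U, y) = -4 - y (o(U, y) = -2 + (-2 - y) = -4 - y)
B(E, b) = (E + 2*b)² (B(E, b) = (((E + b) + b) + (-4 - 1*(-4)))² = ((E + 2*b) + (-4 + 4))² = ((E + 2*b) + 0)² = (E + 2*b)²)
(c(3) - 225)*B(Q(-4), z(4)) = (9 - 225)*(0 + 2*4)² = -216*(0 + 8)² = -216*8² = -216*64 = -13824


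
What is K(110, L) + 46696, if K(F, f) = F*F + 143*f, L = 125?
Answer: 76671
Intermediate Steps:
K(F, f) = F² + 143*f
K(110, L) + 46696 = (110² + 143*125) + 46696 = (12100 + 17875) + 46696 = 29975 + 46696 = 76671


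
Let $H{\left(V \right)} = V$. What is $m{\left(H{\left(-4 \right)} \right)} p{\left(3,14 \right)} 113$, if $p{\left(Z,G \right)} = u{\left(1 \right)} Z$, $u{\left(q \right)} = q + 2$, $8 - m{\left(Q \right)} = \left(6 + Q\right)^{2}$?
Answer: $4068$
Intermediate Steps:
$m{\left(Q \right)} = 8 - \left(6 + Q\right)^{2}$
$u{\left(q \right)} = 2 + q$
$p{\left(Z,G \right)} = 3 Z$ ($p{\left(Z,G \right)} = \left(2 + 1\right) Z = 3 Z$)
$m{\left(H{\left(-4 \right)} \right)} p{\left(3,14 \right)} 113 = \left(8 - \left(6 - 4\right)^{2}\right) 3 \cdot 3 \cdot 113 = \left(8 - 2^{2}\right) 9 \cdot 113 = \left(8 - 4\right) 9 \cdot 113 = 4 \cdot 9 \cdot 113 = 36 \cdot 113 = 4068$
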